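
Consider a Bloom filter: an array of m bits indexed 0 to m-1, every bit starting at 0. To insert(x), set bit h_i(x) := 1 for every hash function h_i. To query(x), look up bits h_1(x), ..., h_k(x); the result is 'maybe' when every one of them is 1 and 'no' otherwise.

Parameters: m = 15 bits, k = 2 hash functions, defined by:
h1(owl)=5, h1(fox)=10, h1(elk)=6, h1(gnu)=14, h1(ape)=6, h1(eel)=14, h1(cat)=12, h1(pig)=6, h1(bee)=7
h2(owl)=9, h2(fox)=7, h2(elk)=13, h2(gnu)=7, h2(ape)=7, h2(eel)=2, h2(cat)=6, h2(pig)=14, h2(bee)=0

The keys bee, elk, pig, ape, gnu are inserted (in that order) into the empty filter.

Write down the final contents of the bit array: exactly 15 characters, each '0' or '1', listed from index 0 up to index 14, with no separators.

Start: bits=000000000000000
After insert 'bee': sets bits 0 7 -> bits=100000010000000
After insert 'elk': sets bits 6 13 -> bits=100000110000010
After insert 'pig': sets bits 6 14 -> bits=100000110000011
After insert 'ape': sets bits 6 7 -> bits=100000110000011
After insert 'gnu': sets bits 7 14 -> bits=100000110000011

Answer: 100000110000011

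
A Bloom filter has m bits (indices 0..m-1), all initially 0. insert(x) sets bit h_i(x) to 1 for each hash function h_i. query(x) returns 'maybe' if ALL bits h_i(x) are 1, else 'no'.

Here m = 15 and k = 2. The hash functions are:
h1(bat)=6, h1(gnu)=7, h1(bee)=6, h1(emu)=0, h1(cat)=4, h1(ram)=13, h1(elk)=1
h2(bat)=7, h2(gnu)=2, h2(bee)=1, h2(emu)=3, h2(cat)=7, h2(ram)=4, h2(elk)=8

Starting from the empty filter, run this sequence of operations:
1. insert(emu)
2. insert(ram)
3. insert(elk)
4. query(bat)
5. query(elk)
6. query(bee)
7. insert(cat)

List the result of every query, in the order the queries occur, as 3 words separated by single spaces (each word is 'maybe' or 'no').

Answer: no maybe no

Derivation:
Start: bits=000000000000000
Op 1: insert emu -> sets bits 0 3 -> bits=100100000000000
Op 2: insert ram -> sets bits 4 13 -> bits=100110000000010
Op 3: insert elk -> sets bits 1 8 -> bits=110110001000010
Op 4: query bat -> checks bit6=0, bit7=0 (has a 0) -> no
Op 5: query elk -> checks bit1=1, bit8=1 (all 1) -> maybe
Op 6: query bee -> checks bit1=1, bit6=0 (has a 0) -> no
Op 7: insert cat -> sets bits 4 7 -> bits=110110011000010
Query results in order: no maybe no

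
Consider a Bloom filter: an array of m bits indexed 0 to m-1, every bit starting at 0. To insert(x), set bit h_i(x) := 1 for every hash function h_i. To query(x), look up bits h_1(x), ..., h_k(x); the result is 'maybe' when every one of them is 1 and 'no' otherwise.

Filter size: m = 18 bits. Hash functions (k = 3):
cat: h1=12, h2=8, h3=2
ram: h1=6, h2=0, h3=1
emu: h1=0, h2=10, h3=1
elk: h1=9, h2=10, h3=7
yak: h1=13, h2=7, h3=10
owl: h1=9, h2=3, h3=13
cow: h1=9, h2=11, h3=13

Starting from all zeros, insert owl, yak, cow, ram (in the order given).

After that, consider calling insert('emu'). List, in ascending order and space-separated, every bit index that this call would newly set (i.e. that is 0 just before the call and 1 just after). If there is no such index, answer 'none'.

Start: bits=000000000000000000
After insert 'owl': sets bits 3 9 13 -> bits=000100000100010000
After insert 'yak': sets bits 7 10 13 -> bits=000100010110010000
After insert 'cow': sets bits 9 11 13 -> bits=000100010111010000
After insert 'ram': sets bits 0 1 6 -> bits=110100110111010000
insert 'emu' would touch bits 0 1 10; currently bit0=1, bit1=1, bit10=1
Bits that are 0 among those (would change 0->1): none

Answer: none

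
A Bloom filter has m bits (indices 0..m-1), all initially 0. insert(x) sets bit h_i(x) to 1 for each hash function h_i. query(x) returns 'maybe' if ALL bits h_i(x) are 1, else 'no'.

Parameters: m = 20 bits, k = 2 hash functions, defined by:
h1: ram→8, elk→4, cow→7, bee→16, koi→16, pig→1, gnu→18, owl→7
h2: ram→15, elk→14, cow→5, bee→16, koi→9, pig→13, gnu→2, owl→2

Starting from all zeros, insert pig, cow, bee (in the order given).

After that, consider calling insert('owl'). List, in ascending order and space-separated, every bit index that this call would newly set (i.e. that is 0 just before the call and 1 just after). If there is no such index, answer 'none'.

Start: bits=00000000000000000000
After insert 'pig': sets bits 1 13 -> bits=01000000000001000000
After insert 'cow': sets bits 5 7 -> bits=01000101000001000000
After insert 'bee': sets bits 16 -> bits=01000101000001001000
insert 'owl' would touch bits 2 7; currently bit2=0, bit7=1
Bits that are 0 among those (would change 0->1): 2

Answer: 2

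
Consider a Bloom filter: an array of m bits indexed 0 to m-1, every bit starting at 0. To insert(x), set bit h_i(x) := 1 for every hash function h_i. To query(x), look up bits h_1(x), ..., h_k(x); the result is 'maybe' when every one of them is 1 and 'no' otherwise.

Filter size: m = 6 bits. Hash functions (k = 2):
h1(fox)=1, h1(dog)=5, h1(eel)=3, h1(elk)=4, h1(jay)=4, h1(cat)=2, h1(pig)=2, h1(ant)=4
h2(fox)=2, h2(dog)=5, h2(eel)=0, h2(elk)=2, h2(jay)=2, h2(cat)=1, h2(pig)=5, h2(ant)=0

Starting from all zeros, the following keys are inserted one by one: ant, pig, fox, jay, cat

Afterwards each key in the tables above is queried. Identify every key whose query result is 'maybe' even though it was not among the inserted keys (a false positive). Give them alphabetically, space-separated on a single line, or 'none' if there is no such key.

Answer: dog elk

Derivation:
Start: bits=000000
After insert 'ant': sets bits 0 4 -> bits=100010
After insert 'pig': sets bits 2 5 -> bits=101011
After insert 'fox': sets bits 1 2 -> bits=111011
After insert 'jay': sets bits 2 4 -> bits=111011
After insert 'cat': sets bits 1 2 -> bits=111011
Not inserted: dog eel elk — query each against bits=111011:
query dog: checks bit5=1 (all 1) -> maybe => FALSE POSITIVE
query eel: checks bit0=1, bit3=0 (has a 0) -> no => not a false positive
query elk: checks bit2=1, bit4=1 (all 1) -> maybe => FALSE POSITIVE
False positives (alphabetical): dog elk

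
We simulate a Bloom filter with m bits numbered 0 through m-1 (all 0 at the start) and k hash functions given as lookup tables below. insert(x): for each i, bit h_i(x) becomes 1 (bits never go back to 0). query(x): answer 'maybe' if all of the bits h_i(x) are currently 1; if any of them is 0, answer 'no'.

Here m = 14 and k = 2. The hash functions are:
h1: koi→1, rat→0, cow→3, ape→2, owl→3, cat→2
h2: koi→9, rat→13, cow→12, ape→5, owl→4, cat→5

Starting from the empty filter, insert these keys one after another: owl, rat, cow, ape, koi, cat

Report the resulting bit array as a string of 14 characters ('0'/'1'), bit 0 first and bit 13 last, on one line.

Start: bits=00000000000000
After insert 'owl': sets bits 3 4 -> bits=00011000000000
After insert 'rat': sets bits 0 13 -> bits=10011000000001
After insert 'cow': sets bits 3 12 -> bits=10011000000011
After insert 'ape': sets bits 2 5 -> bits=10111100000011
After insert 'koi': sets bits 1 9 -> bits=11111100010011
After insert 'cat': sets bits 2 5 -> bits=11111100010011

Answer: 11111100010011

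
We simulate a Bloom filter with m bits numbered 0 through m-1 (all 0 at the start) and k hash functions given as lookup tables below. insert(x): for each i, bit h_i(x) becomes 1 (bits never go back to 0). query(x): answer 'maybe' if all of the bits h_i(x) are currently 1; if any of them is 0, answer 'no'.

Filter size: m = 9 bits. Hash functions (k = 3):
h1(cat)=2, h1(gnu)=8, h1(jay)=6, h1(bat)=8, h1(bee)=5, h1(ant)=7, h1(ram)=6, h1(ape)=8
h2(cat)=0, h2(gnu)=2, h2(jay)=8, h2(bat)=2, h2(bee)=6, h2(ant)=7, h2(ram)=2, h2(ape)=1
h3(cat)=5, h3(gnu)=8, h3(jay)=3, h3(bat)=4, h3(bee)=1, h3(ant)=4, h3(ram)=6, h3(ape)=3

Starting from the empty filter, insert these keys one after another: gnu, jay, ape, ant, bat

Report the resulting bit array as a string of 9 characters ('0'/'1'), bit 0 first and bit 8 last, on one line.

Start: bits=000000000
After insert 'gnu': sets bits 2 8 -> bits=001000001
After insert 'jay': sets bits 3 6 8 -> bits=001100101
After insert 'ape': sets bits 1 3 8 -> bits=011100101
After insert 'ant': sets bits 4 7 -> bits=011110111
After insert 'bat': sets bits 2 4 8 -> bits=011110111

Answer: 011110111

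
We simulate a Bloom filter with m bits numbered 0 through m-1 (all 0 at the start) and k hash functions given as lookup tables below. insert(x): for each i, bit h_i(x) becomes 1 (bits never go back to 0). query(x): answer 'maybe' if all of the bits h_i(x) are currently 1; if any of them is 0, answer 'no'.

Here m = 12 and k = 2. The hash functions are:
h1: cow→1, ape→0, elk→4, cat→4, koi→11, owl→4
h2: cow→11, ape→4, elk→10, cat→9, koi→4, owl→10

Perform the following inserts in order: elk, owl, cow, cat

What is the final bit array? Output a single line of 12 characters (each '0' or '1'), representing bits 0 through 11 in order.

Start: bits=000000000000
After insert 'elk': sets bits 4 10 -> bits=000010000010
After insert 'owl': sets bits 4 10 -> bits=000010000010
After insert 'cow': sets bits 1 11 -> bits=010010000011
After insert 'cat': sets bits 4 9 -> bits=010010000111

Answer: 010010000111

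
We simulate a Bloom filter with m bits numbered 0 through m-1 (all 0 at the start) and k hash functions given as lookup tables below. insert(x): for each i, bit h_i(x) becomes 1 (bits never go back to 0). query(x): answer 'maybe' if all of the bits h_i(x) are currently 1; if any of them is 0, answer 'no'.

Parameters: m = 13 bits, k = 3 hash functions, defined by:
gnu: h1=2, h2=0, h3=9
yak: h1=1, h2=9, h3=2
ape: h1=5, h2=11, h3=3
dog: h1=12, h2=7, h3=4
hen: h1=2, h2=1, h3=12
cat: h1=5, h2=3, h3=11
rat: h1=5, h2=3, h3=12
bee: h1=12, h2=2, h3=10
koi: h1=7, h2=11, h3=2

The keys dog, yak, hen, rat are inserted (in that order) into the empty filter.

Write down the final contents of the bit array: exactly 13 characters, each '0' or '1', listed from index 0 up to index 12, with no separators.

Answer: 0111110101001

Derivation:
Start: bits=0000000000000
After insert 'dog': sets bits 4 7 12 -> bits=0000100100001
After insert 'yak': sets bits 1 2 9 -> bits=0110100101001
After insert 'hen': sets bits 1 2 12 -> bits=0110100101001
After insert 'rat': sets bits 3 5 12 -> bits=0111110101001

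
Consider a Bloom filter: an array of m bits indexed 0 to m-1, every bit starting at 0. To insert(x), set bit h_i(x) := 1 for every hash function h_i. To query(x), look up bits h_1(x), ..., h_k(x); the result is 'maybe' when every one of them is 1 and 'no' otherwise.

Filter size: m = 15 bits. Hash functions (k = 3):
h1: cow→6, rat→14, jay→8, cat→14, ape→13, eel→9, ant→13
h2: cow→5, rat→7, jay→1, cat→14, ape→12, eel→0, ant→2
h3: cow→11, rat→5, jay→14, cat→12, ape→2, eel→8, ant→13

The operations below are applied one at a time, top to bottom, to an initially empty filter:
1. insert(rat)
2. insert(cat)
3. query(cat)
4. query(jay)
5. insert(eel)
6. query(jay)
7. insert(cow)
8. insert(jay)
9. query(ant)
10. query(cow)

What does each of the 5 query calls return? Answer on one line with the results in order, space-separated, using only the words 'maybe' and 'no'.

Start: bits=000000000000000
Op 1: insert rat -> sets bits 5 7 14 -> bits=000001010000001
Op 2: insert cat -> sets bits 12 14 -> bits=000001010000101
Op 3: query cat -> checks bit12=1, bit14=1 (all 1) -> maybe
Op 4: query jay -> checks bit1=0, bit8=0, bit14=1 (has a 0) -> no
Op 5: insert eel -> sets bits 0 8 9 -> bits=100001011100101
Op 6: query jay -> checks bit1=0, bit8=1, bit14=1 (has a 0) -> no
Op 7: insert cow -> sets bits 5 6 11 -> bits=100001111101101
Op 8: insert jay -> sets bits 1 8 14 -> bits=110001111101101
Op 9: query ant -> checks bit2=0, bit13=0 (has a 0) -> no
Op 10: query cow -> checks bit5=1, bit6=1, bit11=1 (all 1) -> maybe
Query results in order: maybe no no no maybe

Answer: maybe no no no maybe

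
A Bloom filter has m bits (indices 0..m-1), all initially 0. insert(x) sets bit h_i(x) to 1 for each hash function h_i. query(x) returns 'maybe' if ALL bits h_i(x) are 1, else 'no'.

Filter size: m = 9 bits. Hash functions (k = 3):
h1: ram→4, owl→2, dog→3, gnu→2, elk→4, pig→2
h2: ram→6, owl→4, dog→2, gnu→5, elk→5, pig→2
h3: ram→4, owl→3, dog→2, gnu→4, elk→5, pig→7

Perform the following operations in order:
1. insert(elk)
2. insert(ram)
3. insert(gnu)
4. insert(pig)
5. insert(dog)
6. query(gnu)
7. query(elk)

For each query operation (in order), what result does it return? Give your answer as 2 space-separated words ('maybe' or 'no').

Start: bits=000000000
Op 1: insert elk -> sets bits 4 5 -> bits=000011000
Op 2: insert ram -> sets bits 4 6 -> bits=000011100
Op 3: insert gnu -> sets bits 2 4 5 -> bits=001011100
Op 4: insert pig -> sets bits 2 7 -> bits=001011110
Op 5: insert dog -> sets bits 2 3 -> bits=001111110
Op 6: query gnu -> checks bit2=1, bit4=1, bit5=1 (all 1) -> maybe
Op 7: query elk -> checks bit4=1, bit5=1 (all 1) -> maybe
Query results in order: maybe maybe

Answer: maybe maybe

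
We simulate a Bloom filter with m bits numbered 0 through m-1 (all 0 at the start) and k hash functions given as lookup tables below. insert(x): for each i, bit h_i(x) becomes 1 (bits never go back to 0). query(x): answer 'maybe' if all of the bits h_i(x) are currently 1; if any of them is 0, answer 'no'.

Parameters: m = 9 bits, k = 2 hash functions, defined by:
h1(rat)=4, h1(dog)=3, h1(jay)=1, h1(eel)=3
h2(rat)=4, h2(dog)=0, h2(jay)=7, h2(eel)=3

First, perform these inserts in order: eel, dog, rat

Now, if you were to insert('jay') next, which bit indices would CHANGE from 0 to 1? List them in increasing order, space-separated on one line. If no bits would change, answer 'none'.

Start: bits=000000000
After insert 'eel': sets bits 3 -> bits=000100000
After insert 'dog': sets bits 0 3 -> bits=100100000
After insert 'rat': sets bits 4 -> bits=100110000
insert 'jay' would touch bits 1 7; currently bit1=0, bit7=0
Bits that are 0 among those (would change 0->1): 1 7

Answer: 1 7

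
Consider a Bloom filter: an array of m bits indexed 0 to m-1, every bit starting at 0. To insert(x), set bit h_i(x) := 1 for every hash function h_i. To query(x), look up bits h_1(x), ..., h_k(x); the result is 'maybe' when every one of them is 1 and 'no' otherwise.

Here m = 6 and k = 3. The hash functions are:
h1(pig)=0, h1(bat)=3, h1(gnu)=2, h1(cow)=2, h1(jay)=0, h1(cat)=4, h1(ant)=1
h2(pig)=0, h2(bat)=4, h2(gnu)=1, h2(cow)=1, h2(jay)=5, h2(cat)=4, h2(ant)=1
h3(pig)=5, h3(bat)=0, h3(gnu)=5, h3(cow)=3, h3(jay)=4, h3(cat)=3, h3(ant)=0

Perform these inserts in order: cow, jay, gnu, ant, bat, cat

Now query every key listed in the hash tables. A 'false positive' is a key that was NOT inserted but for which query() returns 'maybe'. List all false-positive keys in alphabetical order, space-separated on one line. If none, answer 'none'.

Answer: pig

Derivation:
Start: bits=000000
After insert 'cow': sets bits 1 2 3 -> bits=011100
After insert 'jay': sets bits 0 4 5 -> bits=111111
After insert 'gnu': sets bits 1 2 5 -> bits=111111
After insert 'ant': sets bits 0 1 -> bits=111111
After insert 'bat': sets bits 0 3 4 -> bits=111111
After insert 'cat': sets bits 3 4 -> bits=111111
Not inserted: pig — query each against bits=111111:
query pig: checks bit0=1, bit5=1 (all 1) -> maybe => FALSE POSITIVE
False positives (alphabetical): pig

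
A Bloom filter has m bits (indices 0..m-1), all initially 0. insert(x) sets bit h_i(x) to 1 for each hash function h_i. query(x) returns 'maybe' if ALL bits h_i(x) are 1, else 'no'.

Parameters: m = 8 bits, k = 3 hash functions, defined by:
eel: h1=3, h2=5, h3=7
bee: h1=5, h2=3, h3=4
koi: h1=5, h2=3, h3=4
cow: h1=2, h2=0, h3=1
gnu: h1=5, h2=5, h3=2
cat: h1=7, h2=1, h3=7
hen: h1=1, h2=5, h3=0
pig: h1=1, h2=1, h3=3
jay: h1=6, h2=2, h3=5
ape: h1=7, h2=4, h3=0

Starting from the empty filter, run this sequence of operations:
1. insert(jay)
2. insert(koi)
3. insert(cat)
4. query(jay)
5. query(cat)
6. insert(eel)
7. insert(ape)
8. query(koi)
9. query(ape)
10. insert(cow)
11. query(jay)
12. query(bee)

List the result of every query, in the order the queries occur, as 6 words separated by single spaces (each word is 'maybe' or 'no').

Answer: maybe maybe maybe maybe maybe maybe

Derivation:
Start: bits=00000000
Op 1: insert jay -> sets bits 2 5 6 -> bits=00100110
Op 2: insert koi -> sets bits 3 4 5 -> bits=00111110
Op 3: insert cat -> sets bits 1 7 -> bits=01111111
Op 4: query jay -> checks bit2=1, bit5=1, bit6=1 (all 1) -> maybe
Op 5: query cat -> checks bit1=1, bit7=1 (all 1) -> maybe
Op 6: insert eel -> sets bits 3 5 7 -> bits=01111111
Op 7: insert ape -> sets bits 0 4 7 -> bits=11111111
Op 8: query koi -> checks bit3=1, bit4=1, bit5=1 (all 1) -> maybe
Op 9: query ape -> checks bit0=1, bit4=1, bit7=1 (all 1) -> maybe
Op 10: insert cow -> sets bits 0 1 2 -> bits=11111111
Op 11: query jay -> checks bit2=1, bit5=1, bit6=1 (all 1) -> maybe
Op 12: query bee -> checks bit3=1, bit4=1, bit5=1 (all 1) -> maybe
Query results in order: maybe maybe maybe maybe maybe maybe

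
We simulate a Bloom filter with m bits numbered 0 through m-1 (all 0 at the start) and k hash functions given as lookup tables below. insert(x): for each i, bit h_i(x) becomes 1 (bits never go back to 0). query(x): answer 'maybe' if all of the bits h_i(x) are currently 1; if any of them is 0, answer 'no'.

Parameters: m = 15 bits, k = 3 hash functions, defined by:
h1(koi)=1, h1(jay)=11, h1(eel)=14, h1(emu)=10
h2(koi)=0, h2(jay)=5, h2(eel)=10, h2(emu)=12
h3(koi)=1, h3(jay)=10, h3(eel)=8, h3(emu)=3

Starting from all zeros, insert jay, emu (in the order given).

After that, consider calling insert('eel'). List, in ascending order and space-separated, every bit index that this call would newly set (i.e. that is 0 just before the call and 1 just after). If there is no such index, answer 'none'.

Start: bits=000000000000000
After insert 'jay': sets bits 5 10 11 -> bits=000001000011000
After insert 'emu': sets bits 3 10 12 -> bits=000101000011100
insert 'eel' would touch bits 8 10 14; currently bit8=0, bit10=1, bit14=0
Bits that are 0 among those (would change 0->1): 8 14

Answer: 8 14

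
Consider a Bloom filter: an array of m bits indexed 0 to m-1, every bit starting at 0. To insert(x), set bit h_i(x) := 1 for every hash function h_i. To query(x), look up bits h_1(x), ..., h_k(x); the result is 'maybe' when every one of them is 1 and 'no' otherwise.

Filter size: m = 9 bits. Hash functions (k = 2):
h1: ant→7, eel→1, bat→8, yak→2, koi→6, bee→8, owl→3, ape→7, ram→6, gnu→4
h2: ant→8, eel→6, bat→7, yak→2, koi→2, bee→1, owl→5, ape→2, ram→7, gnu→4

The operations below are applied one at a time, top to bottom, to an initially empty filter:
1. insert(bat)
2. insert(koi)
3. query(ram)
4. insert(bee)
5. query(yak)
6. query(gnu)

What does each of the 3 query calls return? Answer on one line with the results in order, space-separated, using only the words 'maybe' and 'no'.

Answer: maybe maybe no

Derivation:
Start: bits=000000000
Op 1: insert bat -> sets bits 7 8 -> bits=000000011
Op 2: insert koi -> sets bits 2 6 -> bits=001000111
Op 3: query ram -> checks bit6=1, bit7=1 (all 1) -> maybe
Op 4: insert bee -> sets bits 1 8 -> bits=011000111
Op 5: query yak -> checks bit2=1 (all 1) -> maybe
Op 6: query gnu -> checks bit4=0 (has a 0) -> no
Query results in order: maybe maybe no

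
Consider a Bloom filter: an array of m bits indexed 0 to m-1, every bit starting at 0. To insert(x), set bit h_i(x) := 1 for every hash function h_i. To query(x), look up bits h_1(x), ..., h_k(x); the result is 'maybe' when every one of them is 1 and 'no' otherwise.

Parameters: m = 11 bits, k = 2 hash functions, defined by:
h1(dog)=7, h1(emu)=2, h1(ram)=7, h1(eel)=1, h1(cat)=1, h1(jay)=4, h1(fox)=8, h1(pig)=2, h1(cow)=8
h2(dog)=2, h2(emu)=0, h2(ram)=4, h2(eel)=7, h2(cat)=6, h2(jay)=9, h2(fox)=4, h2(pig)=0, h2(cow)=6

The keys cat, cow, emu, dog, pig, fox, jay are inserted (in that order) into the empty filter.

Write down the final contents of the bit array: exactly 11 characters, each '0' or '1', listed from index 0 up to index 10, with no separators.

Answer: 11101011110

Derivation:
Start: bits=00000000000
After insert 'cat': sets bits 1 6 -> bits=01000010000
After insert 'cow': sets bits 6 8 -> bits=01000010100
After insert 'emu': sets bits 0 2 -> bits=11100010100
After insert 'dog': sets bits 2 7 -> bits=11100011100
After insert 'pig': sets bits 0 2 -> bits=11100011100
After insert 'fox': sets bits 4 8 -> bits=11101011100
After insert 'jay': sets bits 4 9 -> bits=11101011110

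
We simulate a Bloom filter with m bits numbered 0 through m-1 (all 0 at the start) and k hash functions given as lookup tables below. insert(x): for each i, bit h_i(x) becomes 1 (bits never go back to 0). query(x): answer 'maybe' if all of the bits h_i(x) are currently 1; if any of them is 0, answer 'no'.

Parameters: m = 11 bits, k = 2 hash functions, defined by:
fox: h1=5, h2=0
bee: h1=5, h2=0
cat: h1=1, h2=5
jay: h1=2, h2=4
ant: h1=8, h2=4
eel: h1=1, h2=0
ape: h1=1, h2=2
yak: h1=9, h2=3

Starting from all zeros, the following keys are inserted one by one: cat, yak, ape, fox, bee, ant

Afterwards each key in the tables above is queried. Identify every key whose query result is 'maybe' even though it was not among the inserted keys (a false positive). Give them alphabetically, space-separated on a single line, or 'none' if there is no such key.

Start: bits=00000000000
After insert 'cat': sets bits 1 5 -> bits=01000100000
After insert 'yak': sets bits 3 9 -> bits=01010100010
After insert 'ape': sets bits 1 2 -> bits=01110100010
After insert 'fox': sets bits 0 5 -> bits=11110100010
After insert 'bee': sets bits 0 5 -> bits=11110100010
After insert 'ant': sets bits 4 8 -> bits=11111100110
Not inserted: eel jay — query each against bits=11111100110:
query eel: checks bit0=1, bit1=1 (all 1) -> maybe => FALSE POSITIVE
query jay: checks bit2=1, bit4=1 (all 1) -> maybe => FALSE POSITIVE
False positives (alphabetical): eel jay

Answer: eel jay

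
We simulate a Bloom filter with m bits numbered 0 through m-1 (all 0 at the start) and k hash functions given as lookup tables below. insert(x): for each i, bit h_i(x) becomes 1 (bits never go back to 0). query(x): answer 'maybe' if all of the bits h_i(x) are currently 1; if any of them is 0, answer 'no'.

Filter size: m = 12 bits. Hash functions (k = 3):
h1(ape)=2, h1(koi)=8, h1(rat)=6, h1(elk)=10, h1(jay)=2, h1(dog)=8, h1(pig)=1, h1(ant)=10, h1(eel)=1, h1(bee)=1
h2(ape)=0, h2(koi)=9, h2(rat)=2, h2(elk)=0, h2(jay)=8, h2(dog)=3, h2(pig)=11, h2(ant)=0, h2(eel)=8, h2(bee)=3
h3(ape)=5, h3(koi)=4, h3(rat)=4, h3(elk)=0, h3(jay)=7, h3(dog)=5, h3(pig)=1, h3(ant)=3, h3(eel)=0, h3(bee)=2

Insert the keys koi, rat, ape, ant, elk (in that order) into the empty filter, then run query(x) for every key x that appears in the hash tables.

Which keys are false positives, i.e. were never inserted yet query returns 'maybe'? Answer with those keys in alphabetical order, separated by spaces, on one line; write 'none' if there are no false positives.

Start: bits=000000000000
After insert 'koi': sets bits 4 8 9 -> bits=000010001100
After insert 'rat': sets bits 2 4 6 -> bits=001010101100
After insert 'ape': sets bits 0 2 5 -> bits=101011101100
After insert 'ant': sets bits 0 3 10 -> bits=101111101110
After insert 'elk': sets bits 0 10 -> bits=101111101110
Not inserted: bee dog eel jay pig — query each against bits=101111101110:
query bee: checks bit1=0, bit2=1, bit3=1 (has a 0) -> no => not a false positive
query dog: checks bit3=1, bit5=1, bit8=1 (all 1) -> maybe => FALSE POSITIVE
query eel: checks bit0=1, bit1=0, bit8=1 (has a 0) -> no => not a false positive
query jay: checks bit2=1, bit7=0, bit8=1 (has a 0) -> no => not a false positive
query pig: checks bit1=0, bit11=0 (has a 0) -> no => not a false positive
False positives (alphabetical): dog

Answer: dog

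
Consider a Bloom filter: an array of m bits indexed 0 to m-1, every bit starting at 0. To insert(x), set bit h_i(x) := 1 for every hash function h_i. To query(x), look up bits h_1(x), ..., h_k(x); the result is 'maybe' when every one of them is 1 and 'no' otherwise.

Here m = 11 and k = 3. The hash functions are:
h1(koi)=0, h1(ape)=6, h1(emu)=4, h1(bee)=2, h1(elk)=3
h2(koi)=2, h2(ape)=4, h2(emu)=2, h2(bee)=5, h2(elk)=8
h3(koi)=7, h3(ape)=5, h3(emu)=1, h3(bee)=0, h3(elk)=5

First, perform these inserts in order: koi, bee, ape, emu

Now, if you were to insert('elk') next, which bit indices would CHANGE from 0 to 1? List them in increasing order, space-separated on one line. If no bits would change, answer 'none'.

Start: bits=00000000000
After insert 'koi': sets bits 0 2 7 -> bits=10100001000
After insert 'bee': sets bits 0 2 5 -> bits=10100101000
After insert 'ape': sets bits 4 5 6 -> bits=10101111000
After insert 'emu': sets bits 1 2 4 -> bits=11101111000
insert 'elk' would touch bits 3 5 8; currently bit3=0, bit5=1, bit8=0
Bits that are 0 among those (would change 0->1): 3 8

Answer: 3 8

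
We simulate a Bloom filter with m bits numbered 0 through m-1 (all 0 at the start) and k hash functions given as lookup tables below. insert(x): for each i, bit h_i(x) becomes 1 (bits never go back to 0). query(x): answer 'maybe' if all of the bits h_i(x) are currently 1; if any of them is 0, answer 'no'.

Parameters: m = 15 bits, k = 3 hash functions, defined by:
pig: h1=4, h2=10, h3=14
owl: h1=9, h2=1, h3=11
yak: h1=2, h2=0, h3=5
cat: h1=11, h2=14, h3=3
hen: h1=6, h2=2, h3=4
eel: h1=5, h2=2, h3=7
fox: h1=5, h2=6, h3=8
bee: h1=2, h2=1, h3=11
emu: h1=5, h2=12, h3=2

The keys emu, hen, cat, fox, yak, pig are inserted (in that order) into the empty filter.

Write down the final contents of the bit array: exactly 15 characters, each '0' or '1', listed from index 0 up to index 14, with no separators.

Answer: 101111101011101

Derivation:
Start: bits=000000000000000
After insert 'emu': sets bits 2 5 12 -> bits=001001000000100
After insert 'hen': sets bits 2 4 6 -> bits=001011100000100
After insert 'cat': sets bits 3 11 14 -> bits=001111100001101
After insert 'fox': sets bits 5 6 8 -> bits=001111101001101
After insert 'yak': sets bits 0 2 5 -> bits=101111101001101
After insert 'pig': sets bits 4 10 14 -> bits=101111101011101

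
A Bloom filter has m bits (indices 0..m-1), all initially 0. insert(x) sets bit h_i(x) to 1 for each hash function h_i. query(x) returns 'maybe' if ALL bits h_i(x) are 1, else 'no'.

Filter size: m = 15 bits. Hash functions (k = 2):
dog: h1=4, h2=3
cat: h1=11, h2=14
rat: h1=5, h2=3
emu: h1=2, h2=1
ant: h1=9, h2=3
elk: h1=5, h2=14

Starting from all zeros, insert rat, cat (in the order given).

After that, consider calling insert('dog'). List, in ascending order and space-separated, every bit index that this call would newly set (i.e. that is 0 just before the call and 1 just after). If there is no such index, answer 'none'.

Start: bits=000000000000000
After insert 'rat': sets bits 3 5 -> bits=000101000000000
After insert 'cat': sets bits 11 14 -> bits=000101000001001
insert 'dog' would touch bits 3 4; currently bit3=1, bit4=0
Bits that are 0 among those (would change 0->1): 4

Answer: 4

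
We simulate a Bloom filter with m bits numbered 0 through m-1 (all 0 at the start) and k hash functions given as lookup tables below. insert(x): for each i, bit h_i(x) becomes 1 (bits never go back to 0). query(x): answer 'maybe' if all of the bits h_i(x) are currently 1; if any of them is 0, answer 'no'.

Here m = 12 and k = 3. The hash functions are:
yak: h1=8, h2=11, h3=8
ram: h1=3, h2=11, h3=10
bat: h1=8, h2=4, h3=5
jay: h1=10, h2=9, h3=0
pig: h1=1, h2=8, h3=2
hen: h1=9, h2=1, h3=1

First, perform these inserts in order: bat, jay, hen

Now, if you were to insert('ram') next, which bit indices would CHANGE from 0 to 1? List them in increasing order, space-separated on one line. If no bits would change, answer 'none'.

Answer: 3 11

Derivation:
Start: bits=000000000000
After insert 'bat': sets bits 4 5 8 -> bits=000011001000
After insert 'jay': sets bits 0 9 10 -> bits=100011001110
After insert 'hen': sets bits 1 9 -> bits=110011001110
insert 'ram' would touch bits 3 10 11; currently bit3=0, bit10=1, bit11=0
Bits that are 0 among those (would change 0->1): 3 11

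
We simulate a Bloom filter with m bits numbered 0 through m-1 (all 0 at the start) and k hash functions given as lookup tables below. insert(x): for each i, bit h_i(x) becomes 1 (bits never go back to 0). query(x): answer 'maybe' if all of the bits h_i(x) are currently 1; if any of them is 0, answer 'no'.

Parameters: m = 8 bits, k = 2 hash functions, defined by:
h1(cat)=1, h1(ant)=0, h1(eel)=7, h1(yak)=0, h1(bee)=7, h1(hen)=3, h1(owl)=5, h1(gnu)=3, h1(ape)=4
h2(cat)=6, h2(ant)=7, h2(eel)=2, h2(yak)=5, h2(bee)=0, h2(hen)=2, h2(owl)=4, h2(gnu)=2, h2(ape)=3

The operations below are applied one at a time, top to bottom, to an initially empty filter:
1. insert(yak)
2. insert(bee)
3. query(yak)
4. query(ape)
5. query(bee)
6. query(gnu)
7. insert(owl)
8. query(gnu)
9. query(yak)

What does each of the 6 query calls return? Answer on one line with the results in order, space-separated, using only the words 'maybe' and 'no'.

Answer: maybe no maybe no no maybe

Derivation:
Start: bits=00000000
Op 1: insert yak -> sets bits 0 5 -> bits=10000100
Op 2: insert bee -> sets bits 0 7 -> bits=10000101
Op 3: query yak -> checks bit0=1, bit5=1 (all 1) -> maybe
Op 4: query ape -> checks bit3=0, bit4=0 (has a 0) -> no
Op 5: query bee -> checks bit0=1, bit7=1 (all 1) -> maybe
Op 6: query gnu -> checks bit2=0, bit3=0 (has a 0) -> no
Op 7: insert owl -> sets bits 4 5 -> bits=10001101
Op 8: query gnu -> checks bit2=0, bit3=0 (has a 0) -> no
Op 9: query yak -> checks bit0=1, bit5=1 (all 1) -> maybe
Query results in order: maybe no maybe no no maybe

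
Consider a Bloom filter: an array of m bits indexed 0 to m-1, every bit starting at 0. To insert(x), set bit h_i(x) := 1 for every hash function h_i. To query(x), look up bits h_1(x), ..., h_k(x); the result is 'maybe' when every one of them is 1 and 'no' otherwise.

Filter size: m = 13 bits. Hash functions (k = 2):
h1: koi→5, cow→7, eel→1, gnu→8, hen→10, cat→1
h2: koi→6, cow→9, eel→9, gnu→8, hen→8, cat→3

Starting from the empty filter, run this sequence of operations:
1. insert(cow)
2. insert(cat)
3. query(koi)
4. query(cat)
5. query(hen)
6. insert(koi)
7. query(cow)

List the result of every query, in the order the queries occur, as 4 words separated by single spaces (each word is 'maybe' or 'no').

Answer: no maybe no maybe

Derivation:
Start: bits=0000000000000
Op 1: insert cow -> sets bits 7 9 -> bits=0000000101000
Op 2: insert cat -> sets bits 1 3 -> bits=0101000101000
Op 3: query koi -> checks bit5=0, bit6=0 (has a 0) -> no
Op 4: query cat -> checks bit1=1, bit3=1 (all 1) -> maybe
Op 5: query hen -> checks bit8=0, bit10=0 (has a 0) -> no
Op 6: insert koi -> sets bits 5 6 -> bits=0101011101000
Op 7: query cow -> checks bit7=1, bit9=1 (all 1) -> maybe
Query results in order: no maybe no maybe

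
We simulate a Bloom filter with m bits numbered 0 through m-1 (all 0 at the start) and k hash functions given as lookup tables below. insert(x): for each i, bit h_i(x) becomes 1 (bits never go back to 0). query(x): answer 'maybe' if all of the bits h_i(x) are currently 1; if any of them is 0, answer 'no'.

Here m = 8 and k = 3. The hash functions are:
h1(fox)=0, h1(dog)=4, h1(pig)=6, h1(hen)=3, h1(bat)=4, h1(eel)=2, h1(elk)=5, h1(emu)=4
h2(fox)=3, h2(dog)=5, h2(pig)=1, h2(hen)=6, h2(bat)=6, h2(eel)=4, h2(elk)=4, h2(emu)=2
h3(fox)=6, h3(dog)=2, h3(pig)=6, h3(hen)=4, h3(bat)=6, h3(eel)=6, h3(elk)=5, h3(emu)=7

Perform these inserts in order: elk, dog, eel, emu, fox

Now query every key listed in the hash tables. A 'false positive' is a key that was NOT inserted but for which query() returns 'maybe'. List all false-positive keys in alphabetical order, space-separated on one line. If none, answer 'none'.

Start: bits=00000000
After insert 'elk': sets bits 4 5 -> bits=00001100
After insert 'dog': sets bits 2 4 5 -> bits=00101100
After insert 'eel': sets bits 2 4 6 -> bits=00101110
After insert 'emu': sets bits 2 4 7 -> bits=00101111
After insert 'fox': sets bits 0 3 6 -> bits=10111111
Not inserted: bat hen pig — query each against bits=10111111:
query bat: checks bit4=1, bit6=1 (all 1) -> maybe => FALSE POSITIVE
query hen: checks bit3=1, bit4=1, bit6=1 (all 1) -> maybe => FALSE POSITIVE
query pig: checks bit1=0, bit6=1 (has a 0) -> no => not a false positive
False positives (alphabetical): bat hen

Answer: bat hen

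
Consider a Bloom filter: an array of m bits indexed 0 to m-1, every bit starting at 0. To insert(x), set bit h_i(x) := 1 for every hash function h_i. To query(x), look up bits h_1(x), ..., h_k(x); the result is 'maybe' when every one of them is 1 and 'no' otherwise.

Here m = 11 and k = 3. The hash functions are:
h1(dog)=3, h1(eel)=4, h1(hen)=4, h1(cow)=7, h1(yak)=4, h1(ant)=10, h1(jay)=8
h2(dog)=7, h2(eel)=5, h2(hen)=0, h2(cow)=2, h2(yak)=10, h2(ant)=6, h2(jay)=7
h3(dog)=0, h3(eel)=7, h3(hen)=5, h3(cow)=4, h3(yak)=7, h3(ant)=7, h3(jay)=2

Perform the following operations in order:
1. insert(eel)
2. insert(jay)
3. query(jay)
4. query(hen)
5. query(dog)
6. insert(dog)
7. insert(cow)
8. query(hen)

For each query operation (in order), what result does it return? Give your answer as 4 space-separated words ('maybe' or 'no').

Answer: maybe no no maybe

Derivation:
Start: bits=00000000000
Op 1: insert eel -> sets bits 4 5 7 -> bits=00001101000
Op 2: insert jay -> sets bits 2 7 8 -> bits=00101101100
Op 3: query jay -> checks bit2=1, bit7=1, bit8=1 (all 1) -> maybe
Op 4: query hen -> checks bit0=0, bit4=1, bit5=1 (has a 0) -> no
Op 5: query dog -> checks bit0=0, bit3=0, bit7=1 (has a 0) -> no
Op 6: insert dog -> sets bits 0 3 7 -> bits=10111101100
Op 7: insert cow -> sets bits 2 4 7 -> bits=10111101100
Op 8: query hen -> checks bit0=1, bit4=1, bit5=1 (all 1) -> maybe
Query results in order: maybe no no maybe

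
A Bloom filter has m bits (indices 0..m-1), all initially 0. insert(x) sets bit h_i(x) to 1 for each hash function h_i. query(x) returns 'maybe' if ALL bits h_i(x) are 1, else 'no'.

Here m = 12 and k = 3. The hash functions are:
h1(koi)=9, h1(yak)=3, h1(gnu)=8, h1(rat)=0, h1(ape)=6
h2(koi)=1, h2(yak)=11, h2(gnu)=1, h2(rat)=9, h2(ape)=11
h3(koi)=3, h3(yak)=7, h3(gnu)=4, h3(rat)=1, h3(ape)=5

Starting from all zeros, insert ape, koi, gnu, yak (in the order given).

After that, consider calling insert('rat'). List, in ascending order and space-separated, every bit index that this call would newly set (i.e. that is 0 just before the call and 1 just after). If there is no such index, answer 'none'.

Answer: 0

Derivation:
Start: bits=000000000000
After insert 'ape': sets bits 5 6 11 -> bits=000001100001
After insert 'koi': sets bits 1 3 9 -> bits=010101100101
After insert 'gnu': sets bits 1 4 8 -> bits=010111101101
After insert 'yak': sets bits 3 7 11 -> bits=010111111101
insert 'rat' would touch bits 0 1 9; currently bit0=0, bit1=1, bit9=1
Bits that are 0 among those (would change 0->1): 0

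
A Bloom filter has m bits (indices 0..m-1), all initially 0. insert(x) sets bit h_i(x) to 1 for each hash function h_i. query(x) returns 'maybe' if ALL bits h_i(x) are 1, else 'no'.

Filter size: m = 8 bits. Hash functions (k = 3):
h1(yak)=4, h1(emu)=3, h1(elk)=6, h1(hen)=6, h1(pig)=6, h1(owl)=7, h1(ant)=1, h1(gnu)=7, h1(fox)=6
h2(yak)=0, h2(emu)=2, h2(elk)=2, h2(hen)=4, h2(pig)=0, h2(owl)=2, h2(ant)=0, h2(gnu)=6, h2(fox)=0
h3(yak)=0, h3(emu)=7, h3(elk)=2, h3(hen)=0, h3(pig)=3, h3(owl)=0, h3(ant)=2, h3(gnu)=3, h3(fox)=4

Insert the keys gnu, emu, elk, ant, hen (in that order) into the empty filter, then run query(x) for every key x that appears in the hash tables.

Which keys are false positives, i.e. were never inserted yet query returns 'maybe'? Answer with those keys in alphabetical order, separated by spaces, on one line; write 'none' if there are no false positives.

Answer: fox owl pig yak

Derivation:
Start: bits=00000000
After insert 'gnu': sets bits 3 6 7 -> bits=00010011
After insert 'emu': sets bits 2 3 7 -> bits=00110011
After insert 'elk': sets bits 2 6 -> bits=00110011
After insert 'ant': sets bits 0 1 2 -> bits=11110011
After insert 'hen': sets bits 0 4 6 -> bits=11111011
Not inserted: fox owl pig yak — query each against bits=11111011:
query fox: checks bit0=1, bit4=1, bit6=1 (all 1) -> maybe => FALSE POSITIVE
query owl: checks bit0=1, bit2=1, bit7=1 (all 1) -> maybe => FALSE POSITIVE
query pig: checks bit0=1, bit3=1, bit6=1 (all 1) -> maybe => FALSE POSITIVE
query yak: checks bit0=1, bit4=1 (all 1) -> maybe => FALSE POSITIVE
False positives (alphabetical): fox owl pig yak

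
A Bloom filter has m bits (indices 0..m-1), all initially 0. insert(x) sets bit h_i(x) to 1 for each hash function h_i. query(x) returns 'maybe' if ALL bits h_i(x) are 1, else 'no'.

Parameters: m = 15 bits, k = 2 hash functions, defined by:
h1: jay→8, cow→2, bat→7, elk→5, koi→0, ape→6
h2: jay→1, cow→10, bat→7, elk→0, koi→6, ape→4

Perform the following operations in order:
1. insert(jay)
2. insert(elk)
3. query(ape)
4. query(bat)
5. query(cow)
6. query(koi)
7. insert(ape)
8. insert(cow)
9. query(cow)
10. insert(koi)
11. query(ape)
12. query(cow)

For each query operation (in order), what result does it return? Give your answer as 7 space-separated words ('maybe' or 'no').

Start: bits=000000000000000
Op 1: insert jay -> sets bits 1 8 -> bits=010000001000000
Op 2: insert elk -> sets bits 0 5 -> bits=110001001000000
Op 3: query ape -> checks bit4=0, bit6=0 (has a 0) -> no
Op 4: query bat -> checks bit7=0 (has a 0) -> no
Op 5: query cow -> checks bit2=0, bit10=0 (has a 0) -> no
Op 6: query koi -> checks bit0=1, bit6=0 (has a 0) -> no
Op 7: insert ape -> sets bits 4 6 -> bits=110011101000000
Op 8: insert cow -> sets bits 2 10 -> bits=111011101010000
Op 9: query cow -> checks bit2=1, bit10=1 (all 1) -> maybe
Op 10: insert koi -> sets bits 0 6 -> bits=111011101010000
Op 11: query ape -> checks bit4=1, bit6=1 (all 1) -> maybe
Op 12: query cow -> checks bit2=1, bit10=1 (all 1) -> maybe
Query results in order: no no no no maybe maybe maybe

Answer: no no no no maybe maybe maybe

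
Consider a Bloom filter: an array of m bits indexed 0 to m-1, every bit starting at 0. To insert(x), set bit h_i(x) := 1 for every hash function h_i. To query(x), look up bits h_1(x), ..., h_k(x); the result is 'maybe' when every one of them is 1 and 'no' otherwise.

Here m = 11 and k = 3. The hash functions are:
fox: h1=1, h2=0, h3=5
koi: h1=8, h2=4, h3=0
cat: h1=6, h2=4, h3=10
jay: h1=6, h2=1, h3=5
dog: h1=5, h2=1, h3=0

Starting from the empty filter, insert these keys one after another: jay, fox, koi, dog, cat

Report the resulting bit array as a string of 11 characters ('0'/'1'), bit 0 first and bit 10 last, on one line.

Answer: 11001110101

Derivation:
Start: bits=00000000000
After insert 'jay': sets bits 1 5 6 -> bits=01000110000
After insert 'fox': sets bits 0 1 5 -> bits=11000110000
After insert 'koi': sets bits 0 4 8 -> bits=11001110100
After insert 'dog': sets bits 0 1 5 -> bits=11001110100
After insert 'cat': sets bits 4 6 10 -> bits=11001110101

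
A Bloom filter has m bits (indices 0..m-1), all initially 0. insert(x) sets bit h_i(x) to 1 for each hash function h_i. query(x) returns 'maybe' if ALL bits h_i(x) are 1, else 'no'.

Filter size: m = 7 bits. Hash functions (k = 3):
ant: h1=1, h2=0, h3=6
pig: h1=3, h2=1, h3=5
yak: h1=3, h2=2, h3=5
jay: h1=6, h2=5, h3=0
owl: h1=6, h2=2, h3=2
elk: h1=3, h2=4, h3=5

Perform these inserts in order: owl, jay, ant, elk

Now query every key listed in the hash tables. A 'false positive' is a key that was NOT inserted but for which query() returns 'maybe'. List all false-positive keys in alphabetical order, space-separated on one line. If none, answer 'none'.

Answer: pig yak

Derivation:
Start: bits=0000000
After insert 'owl': sets bits 2 6 -> bits=0010001
After insert 'jay': sets bits 0 5 6 -> bits=1010011
After insert 'ant': sets bits 0 1 6 -> bits=1110011
After insert 'elk': sets bits 3 4 5 -> bits=1111111
Not inserted: pig yak — query each against bits=1111111:
query pig: checks bit1=1, bit3=1, bit5=1 (all 1) -> maybe => FALSE POSITIVE
query yak: checks bit2=1, bit3=1, bit5=1 (all 1) -> maybe => FALSE POSITIVE
False positives (alphabetical): pig yak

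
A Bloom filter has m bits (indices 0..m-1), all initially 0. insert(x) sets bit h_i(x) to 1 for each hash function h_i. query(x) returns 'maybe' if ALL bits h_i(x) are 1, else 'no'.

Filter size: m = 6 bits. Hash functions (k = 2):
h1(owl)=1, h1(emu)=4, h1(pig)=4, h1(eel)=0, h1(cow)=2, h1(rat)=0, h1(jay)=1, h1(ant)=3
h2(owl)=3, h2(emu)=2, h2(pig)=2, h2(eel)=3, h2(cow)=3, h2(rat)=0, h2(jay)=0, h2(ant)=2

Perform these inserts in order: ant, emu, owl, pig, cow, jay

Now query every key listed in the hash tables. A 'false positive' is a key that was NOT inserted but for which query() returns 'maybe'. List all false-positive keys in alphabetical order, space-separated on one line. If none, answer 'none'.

Start: bits=000000
After insert 'ant': sets bits 2 3 -> bits=001100
After insert 'emu': sets bits 2 4 -> bits=001110
After insert 'owl': sets bits 1 3 -> bits=011110
After insert 'pig': sets bits 2 4 -> bits=011110
After insert 'cow': sets bits 2 3 -> bits=011110
After insert 'jay': sets bits 0 1 -> bits=111110
Not inserted: eel rat — query each against bits=111110:
query eel: checks bit0=1, bit3=1 (all 1) -> maybe => FALSE POSITIVE
query rat: checks bit0=1 (all 1) -> maybe => FALSE POSITIVE
False positives (alphabetical): eel rat

Answer: eel rat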